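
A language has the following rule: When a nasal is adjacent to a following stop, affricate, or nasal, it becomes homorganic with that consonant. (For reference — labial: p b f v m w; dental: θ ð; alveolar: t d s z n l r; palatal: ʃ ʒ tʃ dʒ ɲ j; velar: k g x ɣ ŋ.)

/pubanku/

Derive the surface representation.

[pubaŋku]

/n/ before /k/ (velar) → [ŋ]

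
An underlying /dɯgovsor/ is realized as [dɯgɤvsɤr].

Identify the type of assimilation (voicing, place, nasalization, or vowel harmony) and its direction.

/o/→[ɤ] /o/→[ɤ].
Vowels agree with the first vowel, so the harmony is progressive.

vowel harmony, progressive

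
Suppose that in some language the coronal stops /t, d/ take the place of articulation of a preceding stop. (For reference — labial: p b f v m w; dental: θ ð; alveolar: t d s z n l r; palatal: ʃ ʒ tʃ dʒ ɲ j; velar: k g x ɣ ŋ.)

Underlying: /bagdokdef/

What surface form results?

[baggokgef]

/d/ after /g/ (velar) → [g]
/d/ after /k/ (velar) → [g]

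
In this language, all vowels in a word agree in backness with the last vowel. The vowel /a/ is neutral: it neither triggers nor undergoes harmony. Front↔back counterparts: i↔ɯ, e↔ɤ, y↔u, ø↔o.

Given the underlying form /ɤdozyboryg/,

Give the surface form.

/ɤ/ harmonizes with /y/ ([-back]) → [e]
/o/ harmonizes with /y/ ([-back]) → [ø]
/o/ harmonizes with /y/ ([-back]) → [ø]

[edøzybøryg]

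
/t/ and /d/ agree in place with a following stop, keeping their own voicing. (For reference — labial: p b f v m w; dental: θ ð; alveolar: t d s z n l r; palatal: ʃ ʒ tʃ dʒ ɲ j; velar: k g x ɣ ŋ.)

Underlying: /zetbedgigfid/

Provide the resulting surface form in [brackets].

/t/ before /b/ (labial) → [p]
/d/ before /g/ (velar) → [g]

[zepbeggigfid]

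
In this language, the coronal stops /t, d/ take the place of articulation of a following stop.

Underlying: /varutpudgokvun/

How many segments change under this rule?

/t/ before /p/ (labial) → [p]
/d/ before /g/ (velar) → [g]
2 segments change.

2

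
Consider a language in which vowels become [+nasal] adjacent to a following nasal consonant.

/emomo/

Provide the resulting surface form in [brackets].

/e/ before nasal /m/ → [ẽ]
/o/ before nasal /m/ → [õ]

[ẽmõmo]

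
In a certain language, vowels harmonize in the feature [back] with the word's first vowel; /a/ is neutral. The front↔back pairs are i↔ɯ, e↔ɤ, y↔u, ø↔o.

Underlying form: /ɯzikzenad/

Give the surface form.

[ɯzɯkzɤnad]

/i/ harmonizes with /ɯ/ ([+back]) → [ɯ]
/e/ harmonizes with /ɯ/ ([+back]) → [ɤ]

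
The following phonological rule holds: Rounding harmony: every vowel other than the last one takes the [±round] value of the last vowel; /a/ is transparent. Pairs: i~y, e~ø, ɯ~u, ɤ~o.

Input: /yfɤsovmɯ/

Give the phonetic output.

[ifɤsɤvmɯ]

/y/ harmonizes with /ɯ/ ([-round]) → [i]
/o/ harmonizes with /ɯ/ ([-round]) → [ɤ]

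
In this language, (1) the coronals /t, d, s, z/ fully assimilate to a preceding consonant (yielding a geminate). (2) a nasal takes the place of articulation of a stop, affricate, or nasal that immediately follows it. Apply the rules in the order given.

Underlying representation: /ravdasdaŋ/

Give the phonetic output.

[ravvassaŋ]

Rule 1: /d/ after /v/ → [v] (total assimilation)
Rule 1: /d/ after /s/ → [s] (total assimilation)
After rule 1: ravvassaŋ
Rule 2: no segment meets the rule's conditions; no change.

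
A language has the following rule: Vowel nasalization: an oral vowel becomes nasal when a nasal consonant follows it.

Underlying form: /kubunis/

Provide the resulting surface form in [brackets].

[kubũnis]

/u/ before nasal /n/ → [ũ]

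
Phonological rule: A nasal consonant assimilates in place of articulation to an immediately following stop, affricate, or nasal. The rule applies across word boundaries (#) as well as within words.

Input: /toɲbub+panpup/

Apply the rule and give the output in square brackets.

[tombub+pampup]

/ɲ/ before /b/ (labial) → [m]
/n/ before /p/ (labial) → [m]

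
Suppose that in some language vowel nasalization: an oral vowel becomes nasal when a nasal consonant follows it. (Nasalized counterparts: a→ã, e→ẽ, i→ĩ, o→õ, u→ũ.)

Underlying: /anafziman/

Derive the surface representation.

[ãnafzĩmãn]

/a/ before nasal /n/ → [ã]
/i/ before nasal /m/ → [ĩ]
/a/ before nasal /n/ → [ã]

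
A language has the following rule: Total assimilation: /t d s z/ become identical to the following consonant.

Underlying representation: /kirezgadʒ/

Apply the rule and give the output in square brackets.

/z/ before /g/ → [g] (total assimilation)

[kireggadʒ]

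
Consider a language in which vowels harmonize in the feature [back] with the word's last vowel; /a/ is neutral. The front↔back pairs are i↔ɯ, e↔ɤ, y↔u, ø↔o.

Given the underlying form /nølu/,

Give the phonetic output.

[nolu]

/ø/ harmonizes with /u/ ([+back]) → [o]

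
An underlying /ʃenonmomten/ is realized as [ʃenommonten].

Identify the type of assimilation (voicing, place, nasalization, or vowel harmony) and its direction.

place assimilation, regressive

/n/→[m] /m/→[n].
Each target copies a feature from the following segment, so the direction is regressive.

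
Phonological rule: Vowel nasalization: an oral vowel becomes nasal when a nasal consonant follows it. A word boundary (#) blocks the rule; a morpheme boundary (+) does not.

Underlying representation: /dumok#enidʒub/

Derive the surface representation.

/u/ before nasal /m/ → [ũ]
/e/ before nasal /n/ → [ẽ]

[dũmok#ẽnidʒub]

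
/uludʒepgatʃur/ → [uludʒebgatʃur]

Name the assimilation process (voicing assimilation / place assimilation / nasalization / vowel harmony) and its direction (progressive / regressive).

/p/→[b].
Each target copies a feature from the following segment, so the direction is regressive.

voicing assimilation, regressive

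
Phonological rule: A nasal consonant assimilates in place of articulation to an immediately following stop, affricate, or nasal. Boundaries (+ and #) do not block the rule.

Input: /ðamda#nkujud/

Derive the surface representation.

/m/ before /d/ (alveolar) → [n]
/n/ before /k/ (velar) → [ŋ]

[ðanda#ŋkujud]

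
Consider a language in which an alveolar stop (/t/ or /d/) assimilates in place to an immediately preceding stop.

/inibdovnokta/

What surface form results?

/d/ after /b/ (labial) → [b]
/t/ after /k/ (velar) → [k]

[inibbovnokka]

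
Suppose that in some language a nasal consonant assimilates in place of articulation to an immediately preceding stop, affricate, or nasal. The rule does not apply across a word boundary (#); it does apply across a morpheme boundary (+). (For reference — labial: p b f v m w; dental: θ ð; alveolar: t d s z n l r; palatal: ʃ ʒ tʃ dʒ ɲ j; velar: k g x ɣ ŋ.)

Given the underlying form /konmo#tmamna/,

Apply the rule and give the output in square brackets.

/m/ after /n/ (alveolar) → [n]
/m/ after /t/ (alveolar) → [n]
/n/ after /m/ (labial) → [m]

[konno#tnamma]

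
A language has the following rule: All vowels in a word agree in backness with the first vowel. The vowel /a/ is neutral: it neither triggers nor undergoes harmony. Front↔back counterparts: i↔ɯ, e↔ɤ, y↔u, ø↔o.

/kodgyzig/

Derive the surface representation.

/y/ harmonizes with /o/ ([+back]) → [u]
/i/ harmonizes with /o/ ([+back]) → [ɯ]

[kodguzɯg]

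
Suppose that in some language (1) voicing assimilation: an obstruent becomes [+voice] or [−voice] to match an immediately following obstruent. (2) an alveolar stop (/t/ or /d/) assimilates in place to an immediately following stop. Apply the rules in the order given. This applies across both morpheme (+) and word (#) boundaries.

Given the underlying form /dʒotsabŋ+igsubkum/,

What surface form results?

[dʒotsabŋ+iksupkum]

Rule 1: /g/ before /s/ (voiceless) → [k]
Rule 1: /b/ before /k/ (voiceless) → [p]
After rule 1: dʒotsabŋ+iksupkum
Rule 2: no segment meets the rule's conditions; no change.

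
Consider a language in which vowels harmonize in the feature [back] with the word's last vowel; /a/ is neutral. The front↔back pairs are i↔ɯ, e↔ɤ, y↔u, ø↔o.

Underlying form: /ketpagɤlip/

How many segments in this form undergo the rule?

/ɤ/ harmonizes with /i/ ([-back]) → [e]
1 segment changes.

1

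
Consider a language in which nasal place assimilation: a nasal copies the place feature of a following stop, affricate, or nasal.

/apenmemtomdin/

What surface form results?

[apemmentondin]

/n/ before /m/ (labial) → [m]
/m/ before /t/ (alveolar) → [n]
/m/ before /d/ (alveolar) → [n]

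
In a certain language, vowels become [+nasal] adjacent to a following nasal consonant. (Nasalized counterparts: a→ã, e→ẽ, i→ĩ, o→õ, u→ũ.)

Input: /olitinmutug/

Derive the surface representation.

[olitĩnmutug]

/i/ before nasal /n/ → [ĩ]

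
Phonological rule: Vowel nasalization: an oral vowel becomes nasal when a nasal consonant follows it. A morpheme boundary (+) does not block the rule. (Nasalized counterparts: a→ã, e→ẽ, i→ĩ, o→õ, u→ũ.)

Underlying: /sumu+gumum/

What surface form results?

/u/ before nasal /m/ → [ũ]
/u/ before nasal /m/ → [ũ]
/u/ before nasal /m/ → [ũ]

[sũmu+gũmũm]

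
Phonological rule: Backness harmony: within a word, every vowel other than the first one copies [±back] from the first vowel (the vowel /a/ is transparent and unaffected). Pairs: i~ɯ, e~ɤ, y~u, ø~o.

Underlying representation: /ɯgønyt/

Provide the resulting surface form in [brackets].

[ɯgonut]

/ø/ harmonizes with /ɯ/ ([+back]) → [o]
/y/ harmonizes with /ɯ/ ([+back]) → [u]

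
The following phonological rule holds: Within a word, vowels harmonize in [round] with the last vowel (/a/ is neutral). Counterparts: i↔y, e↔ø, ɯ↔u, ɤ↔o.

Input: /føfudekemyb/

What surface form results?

[føfudøkømyb]

/e/ harmonizes with /y/ ([+round]) → [ø]
/e/ harmonizes with /y/ ([+round]) → [ø]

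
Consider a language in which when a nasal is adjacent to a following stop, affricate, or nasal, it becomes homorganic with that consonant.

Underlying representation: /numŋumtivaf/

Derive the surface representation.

[nuŋŋuntivaf]

/m/ before /ŋ/ (velar) → [ŋ]
/m/ before /t/ (alveolar) → [n]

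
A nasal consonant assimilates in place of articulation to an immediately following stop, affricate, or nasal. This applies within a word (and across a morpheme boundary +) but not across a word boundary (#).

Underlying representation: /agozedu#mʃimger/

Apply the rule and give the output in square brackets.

[agozedu#mʃiŋger]

/m/ before /g/ (velar) → [ŋ]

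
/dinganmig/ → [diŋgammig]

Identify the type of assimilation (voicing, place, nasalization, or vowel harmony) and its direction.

place assimilation, regressive

/n/→[ŋ] /n/→[m].
Each target copies a feature from the following segment, so the direction is regressive.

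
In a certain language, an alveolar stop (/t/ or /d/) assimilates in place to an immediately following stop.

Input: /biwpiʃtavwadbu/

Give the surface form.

[biwpiʃtavwabbu]

/d/ before /b/ (labial) → [b]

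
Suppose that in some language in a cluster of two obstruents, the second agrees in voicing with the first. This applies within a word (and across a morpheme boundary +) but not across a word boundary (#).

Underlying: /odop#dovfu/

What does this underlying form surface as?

/f/ after /v/ (voiced) → [v]

[odop#dovvu]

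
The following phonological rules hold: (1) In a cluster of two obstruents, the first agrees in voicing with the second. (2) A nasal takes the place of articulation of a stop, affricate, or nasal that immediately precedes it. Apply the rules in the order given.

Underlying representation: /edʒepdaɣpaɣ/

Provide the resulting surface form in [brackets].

[edʒebdaxpaɣ]

Rule 1: /p/ before /d/ (voiced) → [b]
Rule 1: /ɣ/ before /p/ (voiceless) → [x]
After rule 1: edʒebdaxpaɣ
Rule 2: no segment meets the rule's conditions; no change.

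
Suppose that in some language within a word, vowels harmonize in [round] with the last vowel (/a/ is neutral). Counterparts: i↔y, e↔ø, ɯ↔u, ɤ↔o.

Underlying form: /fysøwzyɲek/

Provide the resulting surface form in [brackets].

[fisewziɲek]

/y/ harmonizes with /e/ ([-round]) → [i]
/ø/ harmonizes with /e/ ([-round]) → [e]
/y/ harmonizes with /e/ ([-round]) → [i]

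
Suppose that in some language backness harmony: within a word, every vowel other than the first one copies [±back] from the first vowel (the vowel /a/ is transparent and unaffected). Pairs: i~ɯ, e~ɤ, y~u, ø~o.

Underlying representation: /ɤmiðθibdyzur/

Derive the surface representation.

/i/ harmonizes with /ɤ/ ([+back]) → [ɯ]
/i/ harmonizes with /ɤ/ ([+back]) → [ɯ]
/y/ harmonizes with /ɤ/ ([+back]) → [u]

[ɤmɯðθɯbduzur]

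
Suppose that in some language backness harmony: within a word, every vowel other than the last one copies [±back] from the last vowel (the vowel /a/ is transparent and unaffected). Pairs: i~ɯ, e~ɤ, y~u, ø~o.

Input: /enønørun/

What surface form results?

[ɤnonorun]

/e/ harmonizes with /u/ ([+back]) → [ɤ]
/ø/ harmonizes with /u/ ([+back]) → [o]
/ø/ harmonizes with /u/ ([+back]) → [o]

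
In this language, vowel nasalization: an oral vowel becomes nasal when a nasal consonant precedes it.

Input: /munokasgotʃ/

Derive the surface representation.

[mũnõkasgotʃ]

/u/ after nasal /m/ → [ũ]
/o/ after nasal /n/ → [õ]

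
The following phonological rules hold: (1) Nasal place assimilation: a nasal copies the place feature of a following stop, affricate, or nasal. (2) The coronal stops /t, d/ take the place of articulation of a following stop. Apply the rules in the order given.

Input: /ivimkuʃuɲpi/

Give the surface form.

[iviŋkuʃumpi]

Rule 1: /m/ before /k/ (velar) → [ŋ]
Rule 1: /ɲ/ before /p/ (labial) → [m]
After rule 1: iviŋkuʃumpi
Rule 2: no segment meets the rule's conditions; no change.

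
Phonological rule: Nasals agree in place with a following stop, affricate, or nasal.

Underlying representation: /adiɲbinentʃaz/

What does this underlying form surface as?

/ɲ/ before /b/ (labial) → [m]
/n/ before /tʃ/ (palatal) → [ɲ]

[adimbineɲtʃaz]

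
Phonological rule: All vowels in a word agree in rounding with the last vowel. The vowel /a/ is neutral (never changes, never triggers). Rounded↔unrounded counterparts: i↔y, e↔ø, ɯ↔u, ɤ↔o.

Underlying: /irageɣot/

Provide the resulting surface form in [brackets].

/i/ harmonizes with /o/ ([+round]) → [y]
/e/ harmonizes with /o/ ([+round]) → [ø]

[yragøɣot]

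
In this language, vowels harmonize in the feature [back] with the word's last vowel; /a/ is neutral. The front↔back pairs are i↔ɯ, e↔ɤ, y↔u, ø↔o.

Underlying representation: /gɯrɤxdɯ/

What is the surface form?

[gɯrɤxdɯ]

no segment meets the rule's conditions; no change.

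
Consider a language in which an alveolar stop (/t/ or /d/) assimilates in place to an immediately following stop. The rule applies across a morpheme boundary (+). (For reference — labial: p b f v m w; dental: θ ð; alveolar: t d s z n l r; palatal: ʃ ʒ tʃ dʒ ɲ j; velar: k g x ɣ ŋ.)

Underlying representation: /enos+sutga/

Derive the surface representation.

/t/ before /g/ (velar) → [k]

[enos+sukga]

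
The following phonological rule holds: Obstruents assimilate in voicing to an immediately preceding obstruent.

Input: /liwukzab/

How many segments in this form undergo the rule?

/z/ after /k/ (voiceless) → [s]
1 segment changes.

1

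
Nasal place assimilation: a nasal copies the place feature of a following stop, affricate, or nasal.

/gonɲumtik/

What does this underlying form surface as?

/n/ before /ɲ/ (palatal) → [ɲ]
/m/ before /t/ (alveolar) → [n]

[goɲɲuntik]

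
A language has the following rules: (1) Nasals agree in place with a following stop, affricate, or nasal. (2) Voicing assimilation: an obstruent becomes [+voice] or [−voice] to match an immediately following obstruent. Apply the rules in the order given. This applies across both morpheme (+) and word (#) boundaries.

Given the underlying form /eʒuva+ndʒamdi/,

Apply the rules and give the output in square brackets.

Rule 1: /n/ before /dʒ/ (palatal) → [ɲ]
Rule 1: /m/ before /d/ (alveolar) → [n]
After rule 1: eʒuva+ɲdʒandi
Rule 2: no segment meets the rule's conditions; no change.

[eʒuva+ɲdʒandi]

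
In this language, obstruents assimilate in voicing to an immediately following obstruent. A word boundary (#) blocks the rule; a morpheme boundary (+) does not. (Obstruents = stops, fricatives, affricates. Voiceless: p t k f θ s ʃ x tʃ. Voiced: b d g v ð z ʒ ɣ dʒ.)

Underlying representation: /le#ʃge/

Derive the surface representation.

[le#ʒge]

/ʃ/ before /g/ (voiced) → [ʒ]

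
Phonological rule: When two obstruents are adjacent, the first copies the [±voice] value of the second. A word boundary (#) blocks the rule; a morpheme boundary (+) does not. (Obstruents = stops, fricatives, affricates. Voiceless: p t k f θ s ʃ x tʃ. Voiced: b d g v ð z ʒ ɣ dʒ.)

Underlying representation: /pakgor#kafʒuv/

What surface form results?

[paggor#kavʒuv]

/k/ before /g/ (voiced) → [g]
/f/ before /ʒ/ (voiced) → [v]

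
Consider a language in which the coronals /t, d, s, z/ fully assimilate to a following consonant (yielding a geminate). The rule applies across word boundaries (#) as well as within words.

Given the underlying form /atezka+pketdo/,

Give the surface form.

[atekka+pkeddo]

/z/ before /k/ → [k] (total assimilation)
/t/ before /d/ → [d] (total assimilation)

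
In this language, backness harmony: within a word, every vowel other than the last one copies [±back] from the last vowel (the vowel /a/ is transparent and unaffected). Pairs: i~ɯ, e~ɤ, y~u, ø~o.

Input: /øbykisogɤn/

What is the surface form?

[obukɯsogɤn]

/ø/ harmonizes with /ɤ/ ([+back]) → [o]
/y/ harmonizes with /ɤ/ ([+back]) → [u]
/i/ harmonizes with /ɤ/ ([+back]) → [ɯ]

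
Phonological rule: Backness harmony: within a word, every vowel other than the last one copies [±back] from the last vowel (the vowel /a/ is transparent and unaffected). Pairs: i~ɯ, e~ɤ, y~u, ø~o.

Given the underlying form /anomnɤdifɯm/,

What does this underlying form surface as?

/i/ harmonizes with /ɯ/ ([+back]) → [ɯ]

[anomnɤdɯfɯm]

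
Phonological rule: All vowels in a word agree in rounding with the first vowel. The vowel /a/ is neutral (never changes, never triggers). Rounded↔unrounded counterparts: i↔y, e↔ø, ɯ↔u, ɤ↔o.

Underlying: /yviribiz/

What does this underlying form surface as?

[yvyrybyz]

/i/ harmonizes with /y/ ([+round]) → [y]
/i/ harmonizes with /y/ ([+round]) → [y]
/i/ harmonizes with /y/ ([+round]) → [y]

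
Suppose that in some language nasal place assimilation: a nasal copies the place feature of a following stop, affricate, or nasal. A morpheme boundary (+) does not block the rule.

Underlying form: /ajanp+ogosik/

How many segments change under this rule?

1

/n/ before /p/ (labial) → [m]
1 segment changes.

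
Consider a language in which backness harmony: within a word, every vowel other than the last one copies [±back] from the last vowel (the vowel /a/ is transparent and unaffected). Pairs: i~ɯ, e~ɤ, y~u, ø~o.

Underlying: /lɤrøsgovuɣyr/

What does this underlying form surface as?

/ɤ/ harmonizes with /y/ ([-back]) → [e]
/o/ harmonizes with /y/ ([-back]) → [ø]
/u/ harmonizes with /y/ ([-back]) → [y]

[lerøsgøvyɣyr]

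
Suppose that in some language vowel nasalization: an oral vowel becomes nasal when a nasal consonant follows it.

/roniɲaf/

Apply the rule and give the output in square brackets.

/o/ before nasal /n/ → [õ]
/i/ before nasal /ɲ/ → [ĩ]

[rõnĩɲaf]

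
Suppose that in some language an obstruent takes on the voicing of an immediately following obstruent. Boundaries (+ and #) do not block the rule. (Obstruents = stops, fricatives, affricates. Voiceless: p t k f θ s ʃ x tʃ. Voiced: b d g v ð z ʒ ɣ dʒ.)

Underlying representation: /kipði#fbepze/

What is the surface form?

/p/ before /ð/ (voiced) → [b]
/f/ before /b/ (voiced) → [v]
/p/ before /z/ (voiced) → [b]

[kibði#vbebze]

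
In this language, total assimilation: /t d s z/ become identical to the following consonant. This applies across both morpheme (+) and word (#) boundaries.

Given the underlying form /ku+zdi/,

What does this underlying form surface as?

/z/ before /d/ → [d] (total assimilation)

[ku+ddi]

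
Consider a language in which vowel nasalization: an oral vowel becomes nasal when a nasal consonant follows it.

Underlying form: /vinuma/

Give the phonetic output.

[vĩnũma]

/i/ before nasal /n/ → [ĩ]
/u/ before nasal /m/ → [ũ]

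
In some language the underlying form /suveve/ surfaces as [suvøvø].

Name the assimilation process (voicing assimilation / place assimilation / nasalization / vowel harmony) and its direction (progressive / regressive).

vowel harmony, progressive

/e/→[ø] /e/→[ø].
Vowels agree with the first vowel, so the harmony is progressive.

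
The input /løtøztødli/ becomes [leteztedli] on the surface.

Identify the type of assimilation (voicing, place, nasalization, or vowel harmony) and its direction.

vowel harmony, regressive

/ø/→[e] /ø/→[e] /ø/→[e].
Vowels agree with the last vowel, so the harmony is regressive.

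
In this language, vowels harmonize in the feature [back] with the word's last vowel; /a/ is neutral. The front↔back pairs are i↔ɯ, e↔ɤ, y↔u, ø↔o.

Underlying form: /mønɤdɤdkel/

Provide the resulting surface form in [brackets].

/ɤ/ harmonizes with /e/ ([-back]) → [e]
/ɤ/ harmonizes with /e/ ([-back]) → [e]

[mønededkel]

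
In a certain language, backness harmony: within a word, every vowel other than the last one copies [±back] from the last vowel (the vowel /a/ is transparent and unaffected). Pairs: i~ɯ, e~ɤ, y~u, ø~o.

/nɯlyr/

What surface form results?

[nilyr]

/ɯ/ harmonizes with /y/ ([-back]) → [i]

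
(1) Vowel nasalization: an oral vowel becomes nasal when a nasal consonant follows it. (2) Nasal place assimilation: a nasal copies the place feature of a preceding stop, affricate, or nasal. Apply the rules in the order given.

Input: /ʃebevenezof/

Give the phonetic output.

Rule 1: /e/ before nasal /n/ → [ẽ]
After rule 1: ʃebevẽnezof
Rule 2: no segment meets the rule's conditions; no change.

[ʃebevẽnezof]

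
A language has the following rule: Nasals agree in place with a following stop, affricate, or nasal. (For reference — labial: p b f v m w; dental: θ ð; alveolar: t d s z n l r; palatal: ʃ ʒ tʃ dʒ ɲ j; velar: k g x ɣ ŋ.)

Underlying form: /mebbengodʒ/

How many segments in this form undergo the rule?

1

/n/ before /g/ (velar) → [ŋ]
1 segment changes.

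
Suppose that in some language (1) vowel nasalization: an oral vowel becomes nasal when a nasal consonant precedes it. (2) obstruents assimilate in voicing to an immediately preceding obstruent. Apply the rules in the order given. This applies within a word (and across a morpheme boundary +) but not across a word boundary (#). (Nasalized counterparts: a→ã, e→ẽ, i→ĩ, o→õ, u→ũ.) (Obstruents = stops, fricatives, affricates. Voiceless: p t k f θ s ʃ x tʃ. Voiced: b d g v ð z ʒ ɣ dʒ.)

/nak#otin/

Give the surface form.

Rule 1: /a/ after nasal /n/ → [ã]
After rule 1: nãk#otin
Rule 2: no segment meets the rule's conditions; no change.

[nãk#otin]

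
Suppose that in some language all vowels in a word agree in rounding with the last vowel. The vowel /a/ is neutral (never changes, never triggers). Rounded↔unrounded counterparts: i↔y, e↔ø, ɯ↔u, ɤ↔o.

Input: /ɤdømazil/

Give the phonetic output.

[ɤdemazil]

/ø/ harmonizes with /i/ ([-round]) → [e]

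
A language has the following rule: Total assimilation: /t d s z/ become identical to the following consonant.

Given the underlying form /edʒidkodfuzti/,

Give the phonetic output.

/d/ before /k/ → [k] (total assimilation)
/d/ before /f/ → [f] (total assimilation)
/z/ before /t/ → [t] (total assimilation)

[edʒikkoffutti]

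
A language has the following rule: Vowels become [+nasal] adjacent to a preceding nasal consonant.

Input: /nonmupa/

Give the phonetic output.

[nõnmũpa]

/o/ after nasal /n/ → [õ]
/u/ after nasal /m/ → [ũ]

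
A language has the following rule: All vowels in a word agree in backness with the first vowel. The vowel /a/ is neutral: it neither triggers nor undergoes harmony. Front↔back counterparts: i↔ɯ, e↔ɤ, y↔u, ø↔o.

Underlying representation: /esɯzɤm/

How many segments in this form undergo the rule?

2

/ɯ/ harmonizes with /e/ ([-back]) → [i]
/ɤ/ harmonizes with /e/ ([-back]) → [e]
2 segments change.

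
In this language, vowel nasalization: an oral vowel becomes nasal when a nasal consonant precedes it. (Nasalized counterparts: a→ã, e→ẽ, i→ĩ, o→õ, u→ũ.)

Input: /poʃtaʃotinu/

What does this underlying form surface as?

/u/ after nasal /n/ → [ũ]

[poʃtaʃotinũ]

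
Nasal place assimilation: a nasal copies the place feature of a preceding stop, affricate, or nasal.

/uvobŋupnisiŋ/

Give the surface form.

[uvobmupmisiŋ]

/ŋ/ after /b/ (labial) → [m]
/n/ after /p/ (labial) → [m]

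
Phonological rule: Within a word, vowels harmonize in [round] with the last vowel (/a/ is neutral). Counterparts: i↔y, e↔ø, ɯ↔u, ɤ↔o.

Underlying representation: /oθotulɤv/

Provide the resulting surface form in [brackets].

[ɤθɤtɯlɤv]

/o/ harmonizes with /ɤ/ ([-round]) → [ɤ]
/o/ harmonizes with /ɤ/ ([-round]) → [ɤ]
/u/ harmonizes with /ɤ/ ([-round]) → [ɯ]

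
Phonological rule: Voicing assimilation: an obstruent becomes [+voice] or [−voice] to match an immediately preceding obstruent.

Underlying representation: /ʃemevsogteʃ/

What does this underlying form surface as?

/s/ after /v/ (voiced) → [z]
/t/ after /g/ (voiced) → [d]

[ʃemevzogdeʃ]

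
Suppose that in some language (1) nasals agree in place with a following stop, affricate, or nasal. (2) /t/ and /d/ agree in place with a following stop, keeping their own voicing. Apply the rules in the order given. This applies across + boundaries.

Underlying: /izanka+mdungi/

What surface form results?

[izaŋka+nduŋgi]

Rule 1: /n/ before /k/ (velar) → [ŋ]
Rule 1: /m/ before /d/ (alveolar) → [n]
Rule 1: /n/ before /g/ (velar) → [ŋ]
After rule 1: izaŋka+nduŋgi
Rule 2: no segment meets the rule's conditions; no change.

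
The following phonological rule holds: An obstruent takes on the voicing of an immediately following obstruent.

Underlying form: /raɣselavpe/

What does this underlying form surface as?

/ɣ/ before /s/ (voiceless) → [x]
/v/ before /p/ (voiceless) → [f]

[raxselafpe]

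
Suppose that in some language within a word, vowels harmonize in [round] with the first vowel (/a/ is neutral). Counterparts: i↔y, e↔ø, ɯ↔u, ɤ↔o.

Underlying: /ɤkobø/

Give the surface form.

/o/ harmonizes with /ɤ/ ([-round]) → [ɤ]
/ø/ harmonizes with /ɤ/ ([-round]) → [e]

[ɤkɤbe]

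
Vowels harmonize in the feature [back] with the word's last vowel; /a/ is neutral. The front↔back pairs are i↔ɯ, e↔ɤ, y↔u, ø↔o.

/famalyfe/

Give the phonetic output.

no segment meets the rule's conditions; no change.

[famalyfe]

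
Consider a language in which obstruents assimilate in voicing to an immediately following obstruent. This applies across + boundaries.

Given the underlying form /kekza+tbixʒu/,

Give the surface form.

/k/ before /z/ (voiced) → [g]
/t/ before /b/ (voiced) → [d]
/x/ before /ʒ/ (voiced) → [ɣ]

[kegza+dbiɣʒu]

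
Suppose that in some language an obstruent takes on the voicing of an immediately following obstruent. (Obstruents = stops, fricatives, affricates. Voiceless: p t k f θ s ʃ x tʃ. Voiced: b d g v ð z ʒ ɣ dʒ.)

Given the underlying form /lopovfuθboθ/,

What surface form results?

[lopoffuðboθ]

/v/ before /f/ (voiceless) → [f]
/θ/ before /b/ (voiced) → [ð]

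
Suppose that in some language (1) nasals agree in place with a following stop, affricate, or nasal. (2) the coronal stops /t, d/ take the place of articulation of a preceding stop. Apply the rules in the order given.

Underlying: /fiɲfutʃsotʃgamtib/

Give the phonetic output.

[fiɲfutʃsotʃgantib]

Rule 1: /m/ before /t/ (alveolar) → [n]
After rule 1: fiɲfutʃsotʃgantib
Rule 2: no segment meets the rule's conditions; no change.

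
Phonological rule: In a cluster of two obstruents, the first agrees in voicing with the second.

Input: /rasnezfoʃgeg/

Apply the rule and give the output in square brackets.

[rasnesfoʒgeg]

/z/ before /f/ (voiceless) → [s]
/ʃ/ before /g/ (voiced) → [ʒ]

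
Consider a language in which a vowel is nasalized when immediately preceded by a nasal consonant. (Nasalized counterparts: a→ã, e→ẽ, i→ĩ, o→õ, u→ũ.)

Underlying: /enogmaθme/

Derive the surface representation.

[enõgmãθmẽ]

/o/ after nasal /n/ → [õ]
/a/ after nasal /m/ → [ã]
/e/ after nasal /m/ → [ẽ]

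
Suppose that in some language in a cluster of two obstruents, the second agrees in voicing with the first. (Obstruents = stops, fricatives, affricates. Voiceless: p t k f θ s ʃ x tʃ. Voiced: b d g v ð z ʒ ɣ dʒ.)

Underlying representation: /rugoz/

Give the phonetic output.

[rugoz]

no segment meets the rule's conditions; no change.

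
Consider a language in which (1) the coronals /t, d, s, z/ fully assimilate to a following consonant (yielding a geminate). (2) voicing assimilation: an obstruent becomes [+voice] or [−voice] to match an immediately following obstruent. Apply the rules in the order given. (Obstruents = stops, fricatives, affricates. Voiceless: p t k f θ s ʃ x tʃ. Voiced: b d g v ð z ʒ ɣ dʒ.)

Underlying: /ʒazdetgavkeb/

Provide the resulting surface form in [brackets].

Rule 1: /z/ before /d/ → [d] (total assimilation)
Rule 1: /t/ before /g/ → [g] (total assimilation)
After rule 1: ʒaddeggavkeb
Rule 2: /v/ before /k/ (voiceless) → [f]

[ʒaddeggafkeb]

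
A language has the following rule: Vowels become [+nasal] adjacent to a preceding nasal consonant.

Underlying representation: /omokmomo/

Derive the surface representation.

[omõkmõmõ]

/o/ after nasal /m/ → [õ]
/o/ after nasal /m/ → [õ]
/o/ after nasal /m/ → [õ]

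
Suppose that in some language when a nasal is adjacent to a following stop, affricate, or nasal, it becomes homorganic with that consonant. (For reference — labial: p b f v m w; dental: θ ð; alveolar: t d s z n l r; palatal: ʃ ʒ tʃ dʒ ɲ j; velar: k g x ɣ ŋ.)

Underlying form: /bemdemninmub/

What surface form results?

/m/ before /d/ (alveolar) → [n]
/m/ before /n/ (alveolar) → [n]
/n/ before /m/ (labial) → [m]

[bendennimmub]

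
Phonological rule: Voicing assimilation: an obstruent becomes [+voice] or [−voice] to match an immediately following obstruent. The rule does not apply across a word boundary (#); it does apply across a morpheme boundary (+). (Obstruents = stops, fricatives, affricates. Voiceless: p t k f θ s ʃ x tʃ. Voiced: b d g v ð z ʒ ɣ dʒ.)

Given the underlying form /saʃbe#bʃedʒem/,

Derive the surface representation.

/ʃ/ before /b/ (voiced) → [ʒ]
/b/ before /ʃ/ (voiceless) → [p]

[saʒbe#pʃedʒem]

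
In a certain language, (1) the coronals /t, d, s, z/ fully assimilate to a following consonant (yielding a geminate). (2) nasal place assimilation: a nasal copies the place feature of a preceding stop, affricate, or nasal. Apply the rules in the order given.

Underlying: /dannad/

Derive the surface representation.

Rule 1: no segment meets the rule's conditions; no change.
After rule 1: dannad
Rule 2: no segment meets the rule's conditions; no change.

[dannad]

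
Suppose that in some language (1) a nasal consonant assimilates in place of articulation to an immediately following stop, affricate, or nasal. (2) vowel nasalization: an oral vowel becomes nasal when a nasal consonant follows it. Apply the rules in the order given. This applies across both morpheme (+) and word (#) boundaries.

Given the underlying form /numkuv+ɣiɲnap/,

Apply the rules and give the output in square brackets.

[nũŋkuv+ɣĩnnap]

Rule 1: /m/ before /k/ (velar) → [ŋ]
Rule 1: /ɲ/ before /n/ (alveolar) → [n]
After rule 1: nuŋkuv+ɣinnap
Rule 2: /u/ before nasal /ŋ/ → [ũ]
Rule 2: /i/ before nasal /n/ → [ĩ]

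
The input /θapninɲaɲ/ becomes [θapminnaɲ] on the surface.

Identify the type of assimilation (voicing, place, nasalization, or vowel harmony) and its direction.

place assimilation, progressive

/n/→[m] /ɲ/→[n].
Each target copies a feature from the preceding segment, so the direction is progressive.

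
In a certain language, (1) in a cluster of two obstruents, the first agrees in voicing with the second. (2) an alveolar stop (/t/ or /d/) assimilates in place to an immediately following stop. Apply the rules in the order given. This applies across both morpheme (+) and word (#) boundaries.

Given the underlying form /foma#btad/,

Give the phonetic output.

[foma#ptad]

Rule 1: /b/ before /t/ (voiceless) → [p]
After rule 1: foma#ptad
Rule 2: no segment meets the rule's conditions; no change.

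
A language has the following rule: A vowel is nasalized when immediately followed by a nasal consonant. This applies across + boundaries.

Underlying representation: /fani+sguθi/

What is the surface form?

[fãni+sguθi]

/a/ before nasal /n/ → [ã]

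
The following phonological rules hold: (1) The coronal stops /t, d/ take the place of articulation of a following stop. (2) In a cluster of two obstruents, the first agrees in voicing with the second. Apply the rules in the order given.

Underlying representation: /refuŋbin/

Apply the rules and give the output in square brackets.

Rule 1: no segment meets the rule's conditions; no change.
After rule 1: refuŋbin
Rule 2: no segment meets the rule's conditions; no change.

[refuŋbin]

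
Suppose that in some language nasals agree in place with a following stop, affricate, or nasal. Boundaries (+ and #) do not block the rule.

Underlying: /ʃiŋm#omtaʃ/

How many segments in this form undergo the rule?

/ŋ/ before /m/ (labial) → [m]
/m/ before /t/ (alveolar) → [n]
2 segments change.

2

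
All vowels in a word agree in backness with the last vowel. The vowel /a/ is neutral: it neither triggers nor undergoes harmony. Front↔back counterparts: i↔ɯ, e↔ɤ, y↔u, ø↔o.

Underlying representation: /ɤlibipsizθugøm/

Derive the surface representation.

/ɤ/ harmonizes with /ø/ ([-back]) → [e]
/u/ harmonizes with /ø/ ([-back]) → [y]

[elibipsizθygøm]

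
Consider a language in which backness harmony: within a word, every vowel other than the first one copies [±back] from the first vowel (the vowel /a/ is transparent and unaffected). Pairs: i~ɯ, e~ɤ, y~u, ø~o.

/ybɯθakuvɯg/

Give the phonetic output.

/ɯ/ harmonizes with /y/ ([-back]) → [i]
/u/ harmonizes with /y/ ([-back]) → [y]
/ɯ/ harmonizes with /y/ ([-back]) → [i]

[ybiθakyvig]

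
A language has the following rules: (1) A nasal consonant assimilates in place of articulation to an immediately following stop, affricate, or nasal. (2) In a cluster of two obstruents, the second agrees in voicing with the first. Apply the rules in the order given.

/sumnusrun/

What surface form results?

[sunnusrun]

Rule 1: /m/ before /n/ (alveolar) → [n]
After rule 1: sunnusrun
Rule 2: no segment meets the rule's conditions; no change.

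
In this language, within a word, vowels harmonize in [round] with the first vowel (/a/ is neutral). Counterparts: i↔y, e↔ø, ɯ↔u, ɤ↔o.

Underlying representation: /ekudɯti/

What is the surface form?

[ekɯdɯti]

/u/ harmonizes with /e/ ([-round]) → [ɯ]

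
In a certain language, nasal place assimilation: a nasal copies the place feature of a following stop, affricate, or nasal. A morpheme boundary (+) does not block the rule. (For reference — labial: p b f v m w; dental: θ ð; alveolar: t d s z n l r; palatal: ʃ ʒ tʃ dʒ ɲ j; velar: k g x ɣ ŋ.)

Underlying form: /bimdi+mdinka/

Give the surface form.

[bindi+ndiŋka]

/m/ before /d/ (alveolar) → [n]
/m/ before /d/ (alveolar) → [n]
/n/ before /k/ (velar) → [ŋ]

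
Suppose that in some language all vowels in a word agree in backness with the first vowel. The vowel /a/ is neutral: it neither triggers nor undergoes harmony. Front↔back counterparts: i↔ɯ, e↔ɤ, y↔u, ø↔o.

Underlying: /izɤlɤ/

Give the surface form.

/ɤ/ harmonizes with /i/ ([-back]) → [e]
/ɤ/ harmonizes with /i/ ([-back]) → [e]

[izele]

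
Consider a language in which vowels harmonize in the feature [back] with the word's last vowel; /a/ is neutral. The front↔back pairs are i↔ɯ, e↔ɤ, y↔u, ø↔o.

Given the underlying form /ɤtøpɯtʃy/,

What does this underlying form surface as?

[etøpitʃy]

/ɤ/ harmonizes with /y/ ([-back]) → [e]
/ɯ/ harmonizes with /y/ ([-back]) → [i]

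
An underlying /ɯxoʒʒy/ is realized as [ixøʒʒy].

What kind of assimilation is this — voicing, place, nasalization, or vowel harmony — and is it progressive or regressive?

/ɯ/→[i] /o/→[ø].
Vowels agree with the last vowel, so the harmony is regressive.

vowel harmony, regressive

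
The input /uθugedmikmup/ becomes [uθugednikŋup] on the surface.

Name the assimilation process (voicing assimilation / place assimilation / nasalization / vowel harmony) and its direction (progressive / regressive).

place assimilation, progressive

/m/→[n] /m/→[ŋ].
Each target copies a feature from the preceding segment, so the direction is progressive.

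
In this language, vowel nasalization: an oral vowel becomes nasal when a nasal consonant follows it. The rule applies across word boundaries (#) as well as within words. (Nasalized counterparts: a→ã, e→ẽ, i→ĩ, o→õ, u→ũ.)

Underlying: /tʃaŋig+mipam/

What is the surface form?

/a/ before nasal /ŋ/ → [ã]
/a/ before nasal /m/ → [ã]

[tʃãŋig+mipãm]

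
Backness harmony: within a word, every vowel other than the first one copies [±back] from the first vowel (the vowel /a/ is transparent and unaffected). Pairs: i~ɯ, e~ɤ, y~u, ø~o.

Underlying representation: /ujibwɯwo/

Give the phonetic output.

[ujɯbwɯwo]

/i/ harmonizes with /u/ ([+back]) → [ɯ]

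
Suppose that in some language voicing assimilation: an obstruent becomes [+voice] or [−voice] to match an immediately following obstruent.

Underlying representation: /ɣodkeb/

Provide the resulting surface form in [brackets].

[ɣotkeb]

/d/ before /k/ (voiceless) → [t]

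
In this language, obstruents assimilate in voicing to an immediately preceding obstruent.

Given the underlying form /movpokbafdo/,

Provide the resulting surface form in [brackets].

/p/ after /v/ (voiced) → [b]
/b/ after /k/ (voiceless) → [p]
/d/ after /f/ (voiceless) → [t]

[movbokpafto]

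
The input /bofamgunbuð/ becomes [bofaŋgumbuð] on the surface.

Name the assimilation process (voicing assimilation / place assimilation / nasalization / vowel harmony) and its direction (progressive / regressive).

/m/→[ŋ] /n/→[m].
Each target copies a feature from the following segment, so the direction is regressive.

place assimilation, regressive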